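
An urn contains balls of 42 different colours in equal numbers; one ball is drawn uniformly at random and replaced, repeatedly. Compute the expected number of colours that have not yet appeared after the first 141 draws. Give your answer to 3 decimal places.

For each colour, P(unseen after 141) = (41/42)^141 = 0.0334.
By linearity of expectation, E[unseen] = 42·(41/42)^141 = 1.4048.

1.405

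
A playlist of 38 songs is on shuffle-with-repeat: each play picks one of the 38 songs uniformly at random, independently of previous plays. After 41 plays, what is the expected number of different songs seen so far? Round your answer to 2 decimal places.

For each song, P(seen in 41 plays) = 1 - (37/38)^41 = 0.665.
By linearity of expectation, E[distinct seen] = 38·(1 - (37/38)^41) = 25.267.

25.27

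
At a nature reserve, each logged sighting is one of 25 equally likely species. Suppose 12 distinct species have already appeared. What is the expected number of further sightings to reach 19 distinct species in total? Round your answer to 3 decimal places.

From k distinct to k+1 distinct takes on average 25/(25-k) sightings.
Sum over k = 12,...,18: E = 25/13 + 25/12 + 25/11 + ... + 25/8 + 25/7 = 18.2533.

18.253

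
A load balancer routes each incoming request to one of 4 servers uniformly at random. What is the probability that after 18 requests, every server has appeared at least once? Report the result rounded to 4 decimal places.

Let A_i be the event that server i is missing after 18 requests. By inclusion–exclusion on the A_i,
P(all seen) = Σ_{j=0}^{4} (-1)^j C(4,j)((4-j)/4)^18
= 1.00000 - 0.02255 + 0.00002 - 0.00000 + 0.00000
= 0.97747.

0.9775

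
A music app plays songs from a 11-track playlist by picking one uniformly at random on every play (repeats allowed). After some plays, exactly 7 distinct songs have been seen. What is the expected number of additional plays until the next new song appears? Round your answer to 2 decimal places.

Each play yields a new song with probability (11-7)/11 = 4/11, so the wait is geometric with mean 11/4.
E = 11/4 = 2.750.

2.75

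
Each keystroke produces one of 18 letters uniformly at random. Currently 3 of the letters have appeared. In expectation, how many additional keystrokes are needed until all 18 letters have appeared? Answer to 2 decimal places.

The wait to go from k to k+1 distinct letters is geometric with mean 18/(18-k).
Sum over k = 3,...,17: E = 18/15 + 18/14 + 18/13 + ... + 18/2 + 18/1 = 59.728.

59.73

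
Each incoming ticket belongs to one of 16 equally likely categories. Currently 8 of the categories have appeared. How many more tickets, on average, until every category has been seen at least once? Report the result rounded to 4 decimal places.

From k distinct to k+1 distinct takes on average 16/(16-k) tickets.
Sum over k = 8,...,15: E = 16/8 + 16/7 + 16/6 + ... + 16/2 + 16/1 = 43.48571.

43.4857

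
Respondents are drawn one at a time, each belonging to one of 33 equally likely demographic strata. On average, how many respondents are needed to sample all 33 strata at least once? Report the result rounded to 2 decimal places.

134.93

After k distinct strata have appeared, the next respondent gives a new one with probability (33-k)/33, so the expected wait for the (k+1)-th is 33/(33-k).
E[T] = 33/33 + 33/32 + 33/31 + ... + 33/2 + 33/1 = 33·H_{33}.
H_{33} = 4.089, so E[T] = 134.930.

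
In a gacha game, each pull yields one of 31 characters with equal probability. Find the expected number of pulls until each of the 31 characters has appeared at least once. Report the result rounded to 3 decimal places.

Split into phases: going from k distinct to k+1 distinct takes on average 31/(31-k) pulls.
E[T] = 31/31 + 31/30 + 31/29 + ... + 31/2 + 31/1 = 31·H_{31}.
H_{31} = 4.0272, so E[T] = 124.8446.

124.845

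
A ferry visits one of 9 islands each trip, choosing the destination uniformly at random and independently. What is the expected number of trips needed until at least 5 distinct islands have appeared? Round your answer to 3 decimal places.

Going from k to k+1 distinct takes a geometric number of trips with mean 9/(9-k).
Sum over k = 0,...,4: E = 9/9 + 9/8 + 9/7 + 9/6 + 9/5 = 6.7107.

6.711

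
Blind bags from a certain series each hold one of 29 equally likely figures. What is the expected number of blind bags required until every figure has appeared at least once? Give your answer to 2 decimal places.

After k distinct figures have appeared, the next blind bag gives a new one with probability (29-k)/29, so the expected wait for the (k+1)-th is 29/(29-k).
E[T] = 29/29 + 29/28 + 29/27 + ... + 29/2 + 29/1 = 29·H_{29}.
H_{29} = 3.962, so E[T] = 114.888.

114.89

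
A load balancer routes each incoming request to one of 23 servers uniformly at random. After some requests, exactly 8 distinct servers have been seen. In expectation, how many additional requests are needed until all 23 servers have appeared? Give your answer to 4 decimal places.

The wait to go from k to k+1 distinct servers is geometric with mean 23/(23-k).
Sum over k = 8,...,22: E = 23/15 + 23/14 + 23/13 + ... + 23/2 + 23/1 = 76.31927.

76.3193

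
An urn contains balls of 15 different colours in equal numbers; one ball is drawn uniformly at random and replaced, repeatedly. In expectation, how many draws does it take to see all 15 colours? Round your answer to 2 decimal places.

The wait to go from k to k+1 distinct colours is geometric with mean 15/(15-k).
E[T] = 15/15 + 15/14 + 15/13 + ... + 15/2 + 15/1 = 15·H_{15}.
H_{15} = 3.318, so E[T] = 49.773.

49.77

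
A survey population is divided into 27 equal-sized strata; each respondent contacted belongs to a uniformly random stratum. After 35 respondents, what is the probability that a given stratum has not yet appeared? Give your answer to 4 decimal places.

0.2669

On each respondent the fixed stratum fails to appear with probability 26/27.
P(still missing after 35) = (26/27)^35 = 0.26689.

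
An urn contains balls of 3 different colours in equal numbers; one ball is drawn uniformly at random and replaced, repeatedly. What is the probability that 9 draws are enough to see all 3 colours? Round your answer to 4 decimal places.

By inclusion–exclusion over which colours are missing,
P(all seen) = Σ_{j=0}^{3} (-1)^j C(3,j)((3-j)/3)^9
= 1.00000 - 0.07804 + 0.00015 - 0.00000
= 0.92212.

0.9221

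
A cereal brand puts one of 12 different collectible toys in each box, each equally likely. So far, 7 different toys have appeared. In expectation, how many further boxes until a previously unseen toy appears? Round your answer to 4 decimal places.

2.4000

The number of boxes until the next new toy is geometric with success probability 5/12, so its mean is 12/5.
E = 12/5 = 2.40000.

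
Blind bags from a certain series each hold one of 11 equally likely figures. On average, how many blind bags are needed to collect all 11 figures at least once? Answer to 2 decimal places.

33.22

After k distinct figures have appeared, the next blind bag gives a new one with probability (11-k)/11, so the expected wait for the (k+1)-th is 11/(11-k).
E[T] = 11/11 + 11/10 + 11/9 + ... + 11/2 + 11/1 = 11·H_{11}.
H_{11} = 3.020, so E[T] = 33.219.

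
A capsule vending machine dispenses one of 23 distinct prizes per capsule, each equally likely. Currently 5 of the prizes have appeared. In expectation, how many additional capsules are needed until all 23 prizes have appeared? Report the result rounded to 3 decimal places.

With k distinct prizes already seen, the next new one takes an expected 23/(23-k) capsules.
Sum over k = 5,...,22: E = 23/18 + 23/17 + 23/16 + ... + 23/2 + 23/1 = 80.3875.

80.387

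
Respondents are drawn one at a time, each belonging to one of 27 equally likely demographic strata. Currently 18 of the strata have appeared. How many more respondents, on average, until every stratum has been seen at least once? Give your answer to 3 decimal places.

From k distinct to k+1 distinct takes on average 27/(27-k) respondents.
Sum over k = 18,...,26: E = 27/9 + 27/8 + 27/7 + ... + 27/2 + 27/1 = 76.3821.

76.382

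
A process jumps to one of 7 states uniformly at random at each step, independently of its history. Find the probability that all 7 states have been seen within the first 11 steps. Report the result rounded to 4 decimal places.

0.1631

By inclusion–exclusion over which states are missing,
P(all seen) = Σ_{j=0}^{7} (-1)^j C(7,j)((7-j)/7)^11
= 1.00000 - 1.28435 + 0.51857 - 0.07424 + 0.00314 - 0.00002 + 0.00000 - 0.00000
= 0.16310.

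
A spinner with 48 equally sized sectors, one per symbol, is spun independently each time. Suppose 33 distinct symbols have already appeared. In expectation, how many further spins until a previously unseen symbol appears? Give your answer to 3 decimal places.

The number of spins until the next new symbol is geometric with success probability 15/48, so its mean is 48/15.
E = 48/15 = 3.2000.

3.200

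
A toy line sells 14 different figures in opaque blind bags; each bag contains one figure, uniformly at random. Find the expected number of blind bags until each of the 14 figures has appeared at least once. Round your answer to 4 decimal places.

45.5219

Split into phases: going from k distinct to k+1 distinct takes on average 14/(14-k) blind bags.
E[T] = 14/14 + 14/13 + 14/12 + ... + 14/2 + 14/1 = 14·H_{14}.
H_{14} = 3.25156, so E[T] = 45.52187.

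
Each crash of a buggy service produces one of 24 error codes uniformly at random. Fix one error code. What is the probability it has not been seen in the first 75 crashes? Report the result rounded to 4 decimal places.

On each crash the fixed error code fails to appear with probability 23/24.
P(still missing after 75) = (23/24)^75 = 0.04109.

0.0411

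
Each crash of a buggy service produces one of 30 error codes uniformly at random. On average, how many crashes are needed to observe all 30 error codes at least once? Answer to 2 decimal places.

119.85

The wait to go from k to k+1 distinct error codes is geometric with mean 30/(30-k).
E[T] = 30/30 + 30/29 + 30/28 + ... + 30/2 + 30/1 = 30·H_{30}.
H_{30} = 3.995, so E[T] = 119.850.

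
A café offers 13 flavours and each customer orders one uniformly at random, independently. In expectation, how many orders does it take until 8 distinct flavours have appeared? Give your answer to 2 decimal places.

11.66

Going from k to k+1 distinct takes a geometric number of orders with mean 13/(13-k).
Sum over k = 0,...,7: E = 13/13 + 13/12 + 13/11 + ... + 13/7 + 13/6 = 11.658.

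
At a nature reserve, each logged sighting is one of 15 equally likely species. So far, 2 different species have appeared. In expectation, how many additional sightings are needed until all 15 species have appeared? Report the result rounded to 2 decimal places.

With k distinct species already seen, the next new one takes an expected 15/(15-k) sightings.
Sum over k = 2,...,14: E = 15/13 + 15/12 + 15/11 + ... + 15/2 + 15/1 = 47.702.

47.70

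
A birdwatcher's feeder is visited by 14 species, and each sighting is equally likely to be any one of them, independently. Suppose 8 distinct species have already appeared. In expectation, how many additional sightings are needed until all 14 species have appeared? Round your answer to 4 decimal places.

From k distinct to k+1 distinct takes on average 14/(14-k) sightings.
Sum over k = 8,...,13: E = 14/6 + 14/5 + 14/4 + 14/3 + 14/2 + 14/1 = 34.30000.

34.3000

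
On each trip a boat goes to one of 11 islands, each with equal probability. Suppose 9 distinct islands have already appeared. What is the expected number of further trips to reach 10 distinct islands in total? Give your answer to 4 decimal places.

With k distinct islands already seen, the next new one takes an expected 11/(11-k) trips.
Only the k = 9 term is needed: E = 11/2 = 5.50000.

5.5000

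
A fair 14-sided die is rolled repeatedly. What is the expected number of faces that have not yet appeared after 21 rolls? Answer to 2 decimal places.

2.95

For each face, P(unseen after 21) = (13/14)^21 = 0.211.
By linearity of expectation, E[unseen] = 14·(13/14)^21 = 2.953.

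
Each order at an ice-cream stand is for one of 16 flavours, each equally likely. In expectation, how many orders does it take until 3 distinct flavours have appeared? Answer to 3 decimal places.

Going from k to k+1 distinct takes a geometric number of orders with mean 16/(16-k).
Sum over k = 0,...,2: E = 16/16 + 16/15 + 16/14 = 3.2095.

3.210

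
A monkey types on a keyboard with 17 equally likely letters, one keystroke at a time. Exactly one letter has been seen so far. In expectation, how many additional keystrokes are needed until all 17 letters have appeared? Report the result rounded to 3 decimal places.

57.472

From k distinct to k+1 distinct takes on average 17/(17-k) keystrokes.
Sum over k = 1,...,16: E = 17/16 + 17/15 + 17/14 + ... + 17/2 + 17/1 = 57.4724.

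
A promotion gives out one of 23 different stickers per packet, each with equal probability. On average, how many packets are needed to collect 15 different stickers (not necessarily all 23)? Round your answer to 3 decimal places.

With k distinct stickers already seen, the next new one arrives after an expected 23/(23-k) packets.
Sum over k = 0,...,14: E = 23/23 + 23/22 + 23/21 + ... + 23/10 + 23/9 = 23.3780.

23.378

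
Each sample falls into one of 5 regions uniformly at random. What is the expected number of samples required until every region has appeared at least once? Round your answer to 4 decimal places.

Split into phases: going from k distinct to k+1 distinct takes on average 5/(5-k) samples.
E[T] = 5/5 + 5/4 + 5/3 + 5/2 + 5/1 = 5·H_{5}.
H_{5} = 2.28333, so E[T] = 11.41667.

11.4167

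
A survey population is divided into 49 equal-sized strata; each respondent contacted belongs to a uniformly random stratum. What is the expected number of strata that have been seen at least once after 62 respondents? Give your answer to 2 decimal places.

For each stratum, P(seen in 62 respondents) = 1 - (48/49)^62 = 0.722.
By linearity of expectation, E[distinct seen] = 49·(1 - (48/49)^62) = 35.354.

35.35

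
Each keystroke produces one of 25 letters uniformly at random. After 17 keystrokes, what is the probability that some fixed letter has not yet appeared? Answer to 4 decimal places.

0.4996

On each keystroke the fixed letter fails to appear with probability 24/25.
P(still missing after 17) = (24/25)^17 = 0.49959.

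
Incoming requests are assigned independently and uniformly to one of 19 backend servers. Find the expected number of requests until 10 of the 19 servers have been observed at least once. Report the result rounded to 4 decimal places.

With k distinct servers already seen, the next new one arrives after an expected 19/(19-k) requests.
Sum over k = 0,...,9: E = 19/19 + 19/18 + 19/17 + ... + 19/11 + 19/10 = 13.65666.

13.6567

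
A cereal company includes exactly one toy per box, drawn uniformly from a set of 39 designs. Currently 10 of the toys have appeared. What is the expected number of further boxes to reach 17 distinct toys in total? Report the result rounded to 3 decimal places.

10.563

From k distinct to k+1 distinct takes on average 39/(39-k) boxes.
Sum over k = 10,...,16: E = 39/29 + 39/28 + 39/27 + ... + 39/24 + 39/23 = 10.5628.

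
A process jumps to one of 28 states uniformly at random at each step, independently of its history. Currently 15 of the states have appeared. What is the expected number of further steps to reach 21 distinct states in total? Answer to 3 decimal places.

From k distinct to k+1 distinct takes on average 28/(28-k) steps.
Sum over k = 15,...,20: E = 28/13 + 28/12 + 28/11 + 28/10 + 28/9 + 28/8 = 16.4437.

16.444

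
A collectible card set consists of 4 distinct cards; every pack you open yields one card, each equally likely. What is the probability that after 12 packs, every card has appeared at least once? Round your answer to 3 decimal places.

0.875

By inclusion–exclusion over which cards are missing,
P(all seen) = Σ_{j=0}^{4} (-1)^j C(4,j)((4-j)/4)^12
= 1.0000 - 0.1267 + 0.0015 - 0.0000 + 0.0000
= 0.8748.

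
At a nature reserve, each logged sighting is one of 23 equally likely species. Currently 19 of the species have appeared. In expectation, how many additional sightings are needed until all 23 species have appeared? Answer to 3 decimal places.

The wait to go from k to k+1 distinct species is geometric with mean 23/(23-k).
Sum over k = 19,...,22: E = 23/4 + 23/3 + 23/2 + 23/1 = 47.9167.

47.917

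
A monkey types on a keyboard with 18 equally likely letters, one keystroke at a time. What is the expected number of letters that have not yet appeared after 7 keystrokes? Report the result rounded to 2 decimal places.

For each letter, P(unseen after 7) = (17/18)^7 = 0.670.
By linearity of expectation, E[unseen] = 18·(17/18)^7 = 12.064.

12.06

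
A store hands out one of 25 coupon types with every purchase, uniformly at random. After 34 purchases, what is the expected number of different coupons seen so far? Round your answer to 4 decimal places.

18.7603

For each coupon, P(seen in 34 purchases) = 1 - (24/25)^34 = 0.75041.
By linearity of expectation, E[distinct seen] = 25·(1 - (24/25)^34) = 18.76033.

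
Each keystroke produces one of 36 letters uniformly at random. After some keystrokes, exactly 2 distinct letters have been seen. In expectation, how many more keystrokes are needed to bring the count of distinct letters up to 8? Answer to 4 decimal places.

With k distinct letters already seen, the next new one takes an expected 36/(36-k) keystrokes.
Sum over k = 2,...,7: E = 36/34 + 36/33 + 36/32 + 36/31 + 36/30 + 36/29 = 6.87740.

6.8774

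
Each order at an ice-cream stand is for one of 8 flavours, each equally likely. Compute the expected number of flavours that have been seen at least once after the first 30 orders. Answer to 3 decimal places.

7.854

For each flavour, P(seen in 30 orders) = 1 - (7/8)^30 = 0.9818.
By linearity of expectation, E[distinct seen] = 8·(1 - (7/8)^30) = 7.8543.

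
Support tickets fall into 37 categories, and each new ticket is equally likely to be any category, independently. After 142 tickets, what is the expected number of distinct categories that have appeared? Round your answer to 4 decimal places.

For each category, P(seen in 142 tickets) = 1 - (36/37)^142 = 0.97957.
By linearity of expectation, E[distinct seen] = 37·(1 - (36/37)^142) = 36.24402.

36.2440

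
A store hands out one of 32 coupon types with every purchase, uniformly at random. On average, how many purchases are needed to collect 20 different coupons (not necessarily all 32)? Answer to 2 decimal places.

30.57

Going from k to k+1 distinct takes a geometric number of purchases with mean 32/(32-k).
Sum over k = 0,...,19: E = 32/32 + 32/31 + 32/30 + ... + 32/14 + 32/13 = 30.569.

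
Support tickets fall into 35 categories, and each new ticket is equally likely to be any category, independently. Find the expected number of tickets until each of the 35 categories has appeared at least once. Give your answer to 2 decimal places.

After k distinct categories have appeared, the next ticket gives a new one with probability (35-k)/35, so the expected wait for the (k+1)-th is 35/(35-k).
E[T] = 35/35 + 35/34 + 35/33 + ... + 35/2 + 35/1 = 35·H_{35}.
H_{35} = 4.147, so E[T] = 145.137.

145.14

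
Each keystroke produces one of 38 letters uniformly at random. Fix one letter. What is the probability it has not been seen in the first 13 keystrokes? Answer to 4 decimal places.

Each keystroke misses the fixed letter with probability (38-1)/38 = 37/38, independently.
P(still missing after 13) = (37/38)^13 = 0.70703.

0.7070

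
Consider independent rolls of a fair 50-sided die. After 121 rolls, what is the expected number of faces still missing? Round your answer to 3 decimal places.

For each face, P(unseen after 121) = (49/50)^121 = 0.0868.
By linearity of expectation, E[unseen] = 50·(49/50)^121 = 4.3384.

4.338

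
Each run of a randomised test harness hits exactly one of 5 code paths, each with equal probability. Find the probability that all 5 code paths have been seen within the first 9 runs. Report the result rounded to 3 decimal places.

0.427

Let A_i be the event that code path i is missing after 9 runs. By inclusion–exclusion on the A_i,
P(all seen) = Σ_{j=0}^{5} (-1)^j C(5,j)((5-j)/5)^9
= 1.0000 - 0.6711 + 0.1008 - 0.0026 + 0.0000 - 0.0000
= 0.4271.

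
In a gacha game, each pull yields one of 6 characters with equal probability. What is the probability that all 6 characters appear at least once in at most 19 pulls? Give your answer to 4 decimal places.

0.8189

Let A_i be the event that character i is missing after 19 pulls. By inclusion–exclusion on the A_i,
P(all seen) = Σ_{j=0}^{6} (-1)^j C(6,j)((6-j)/6)^19
= 1.00000 - 0.18781 + 0.00677 - 0.00004 + 0.00000 - 0.00000 + 0.00000
= 0.81892.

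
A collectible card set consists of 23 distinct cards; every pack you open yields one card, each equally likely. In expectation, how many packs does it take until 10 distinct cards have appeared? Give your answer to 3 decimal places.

Going from k to k+1 distinct takes a geometric number of packs with mean 23/(23-k).
Sum over k = 0,...,9: E = 23/23 + 23/22 + 23/21 + ... + 23/15 + 23/14 = 12.7456.

12.746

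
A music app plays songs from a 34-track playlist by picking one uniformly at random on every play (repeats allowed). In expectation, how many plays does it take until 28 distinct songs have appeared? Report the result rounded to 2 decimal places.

56.72

With k distinct songs already seen, the next new one arrives after an expected 34/(34-k) plays.
Sum over k = 0,...,27: E = 34/34 + 34/33 + 34/32 + ... + 34/8 + 34/7 = 56.719.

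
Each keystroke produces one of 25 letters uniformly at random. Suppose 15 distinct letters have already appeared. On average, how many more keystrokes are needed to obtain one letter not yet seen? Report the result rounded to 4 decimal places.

The number of keystrokes until the next new letter is geometric with success probability 10/25, so its mean is 25/10.
E = 25/10 = 2.50000.

2.5000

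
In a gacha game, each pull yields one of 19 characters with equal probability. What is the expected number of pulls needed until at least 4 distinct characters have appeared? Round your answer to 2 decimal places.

Going from k to k+1 distinct takes a geometric number of pulls with mean 19/(19-k).
Sum over k = 0,...,3: E = 19/19 + 19/18 + 19/17 + 19/16 = 4.361.

4.36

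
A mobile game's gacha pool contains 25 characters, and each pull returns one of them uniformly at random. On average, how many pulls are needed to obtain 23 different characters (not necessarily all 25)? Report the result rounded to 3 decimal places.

57.899

With k distinct characters already seen, the next new one arrives after an expected 25/(25-k) pulls.
Sum over k = 0,...,22: E = 25/25 + 25/24 + 25/23 + ... + 25/4 + 25/3 = 57.8990.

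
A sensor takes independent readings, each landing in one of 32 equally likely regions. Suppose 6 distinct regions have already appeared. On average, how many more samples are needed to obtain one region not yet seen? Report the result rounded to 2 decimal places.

1.23

Each sample yields a new region with probability (32-6)/32 = 26/32, so the wait is geometric with mean 32/26.
E = 32/26 = 1.231.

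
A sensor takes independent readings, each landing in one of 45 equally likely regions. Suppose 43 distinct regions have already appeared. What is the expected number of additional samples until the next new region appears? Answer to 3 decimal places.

Each sample yields a new region with probability (45-43)/45 = 2/45, so the wait is geometric with mean 45/2.
E = 45/2 = 22.5000.

22.500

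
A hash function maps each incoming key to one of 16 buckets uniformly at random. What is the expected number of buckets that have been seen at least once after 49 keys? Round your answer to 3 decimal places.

15.323

For each bucket, P(seen in 49 keys) = 1 - (15/16)^49 = 0.9577.
By linearity of expectation, E[distinct seen] = 16·(1 - (15/16)^49) = 15.3228.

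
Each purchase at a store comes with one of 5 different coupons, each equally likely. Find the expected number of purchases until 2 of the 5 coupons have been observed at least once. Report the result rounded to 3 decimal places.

2.250

Going from k to k+1 distinct takes a geometric number of purchases with mean 5/(5-k).
Sum over k = 0,...,1: E = 5/5 + 5/4 = 2.2500.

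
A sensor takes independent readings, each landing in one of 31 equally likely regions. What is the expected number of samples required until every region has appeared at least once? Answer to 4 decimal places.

The wait to go from k to k+1 distinct regions is geometric with mean 31/(31-k).
E[T] = 31/31 + 31/30 + 31/29 + ... + 31/2 + 31/1 = 31·H_{31}.
H_{31} = 4.02725, so E[T] = 124.84460.

124.8446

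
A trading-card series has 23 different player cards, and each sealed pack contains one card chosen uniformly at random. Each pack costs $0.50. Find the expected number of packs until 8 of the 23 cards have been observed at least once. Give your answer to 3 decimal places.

9.569

With k distinct cards already seen, the next new one arrives after an expected 23/(23-k) packs.
Sum over k = 0,...,7: E = 23/23 + 23/22 + 23/21 + ... + 23/17 + 23/16 = 9.5694.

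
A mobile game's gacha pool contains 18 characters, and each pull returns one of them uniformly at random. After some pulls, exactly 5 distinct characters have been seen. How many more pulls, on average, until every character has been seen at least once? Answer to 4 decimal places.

57.2424

From k distinct to k+1 distinct takes on average 18/(18-k) pulls.
Sum over k = 5,...,17: E = 18/13 + 18/12 + 18/11 + ... + 18/2 + 18/1 = 57.24241.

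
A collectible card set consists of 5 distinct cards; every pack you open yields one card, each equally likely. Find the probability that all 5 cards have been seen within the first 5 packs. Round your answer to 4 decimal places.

Let A_i be the event that card i is missing after 5 packs. By inclusion–exclusion on the A_i,
P(all seen) = Σ_{j=0}^{5} (-1)^j C(5,j)((5-j)/5)^5
= 1.00000 - 1.63840 + 0.77760 - 0.10240 + 0.00160 - 0.00000
= 0.03840.

0.0384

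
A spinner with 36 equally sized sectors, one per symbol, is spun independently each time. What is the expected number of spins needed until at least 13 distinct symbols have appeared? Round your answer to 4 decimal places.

With k distinct symbols already seen, the next new one arrives after an expected 36/(36-k) spins.
Sum over k = 0,...,12: E = 36/36 + 36/35 + 36/34 + ... + 36/25 + 36/24 = 15.84964.

15.8496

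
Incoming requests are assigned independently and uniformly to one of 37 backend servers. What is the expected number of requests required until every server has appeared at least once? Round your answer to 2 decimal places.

After k distinct servers have appeared, the next request gives a new one with probability (37-k)/37, so the expected wait for the (k+1)-th is 37/(37-k).
E[T] = 37/37 + 37/36 + 37/35 + ... + 37/2 + 37/1 = 37·H_{37}.
H_{37} = 4.202, so E[T] = 155.459.

155.46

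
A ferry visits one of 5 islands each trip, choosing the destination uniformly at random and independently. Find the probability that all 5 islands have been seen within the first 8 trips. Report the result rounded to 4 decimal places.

Let A_i be the event that island i is missing after 8 trips. By inclusion–exclusion on the A_i,
P(all seen) = Σ_{j=0}^{5} (-1)^j C(5,j)((5-j)/5)^8
= 1.00000 - 0.83886 + 0.16796 - 0.00655 + 0.00001 - 0.00000
= 0.32256.

0.3226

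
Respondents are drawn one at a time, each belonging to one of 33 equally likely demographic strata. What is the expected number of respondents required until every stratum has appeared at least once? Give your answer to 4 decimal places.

134.9303

The wait to go from k to k+1 distinct strata is geometric with mean 33/(33-k).
E[T] = 33/33 + 33/32 + 33/31 + ... + 33/2 + 33/1 = 33·H_{33}.
H_{33} = 4.08880, so E[T] = 134.93034.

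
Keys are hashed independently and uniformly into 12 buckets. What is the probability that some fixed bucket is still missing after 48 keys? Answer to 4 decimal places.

0.0154

On each key the fixed bucket fails to appear with probability 11/12.
P(still missing after 48) = (11/12)^48 = 0.01535.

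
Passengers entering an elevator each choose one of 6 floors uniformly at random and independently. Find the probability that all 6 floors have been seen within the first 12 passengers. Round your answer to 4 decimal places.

0.4378

Let A_i be the event that floor i is missing after 12 passengers. By inclusion–exclusion on the A_i,
P(all seen) = Σ_{j=0}^{6} (-1)^j C(6,j)((6-j)/6)^12
= 1.00000 - 0.67294 + 0.11561 - 0.00488 + 0.00003 - 0.00000 + 0.00000
= 0.43782.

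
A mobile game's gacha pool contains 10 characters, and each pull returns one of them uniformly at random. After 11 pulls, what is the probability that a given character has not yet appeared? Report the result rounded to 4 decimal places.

0.3138

Each pull misses the fixed character with probability (10-1)/10 = 9/10, independently.
P(still missing after 11) = (9/10)^11 = 0.31381.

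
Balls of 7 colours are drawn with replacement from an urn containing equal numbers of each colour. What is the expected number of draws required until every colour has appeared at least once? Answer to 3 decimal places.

After k distinct colours have appeared, the next draw gives a new one with probability (7-k)/7, so the expected wait for the (k+1)-th is 7/(7-k).
E[T] = 7/7 + 7/6 + 7/5 + ... + 7/2 + 7/1 = 7·H_{7}.
H_{7} = 2.5929, so E[T] = 18.1500.

18.150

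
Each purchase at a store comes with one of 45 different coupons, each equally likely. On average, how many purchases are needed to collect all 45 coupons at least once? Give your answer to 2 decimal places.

197.77

After k distinct coupons have appeared, the next purchase gives a new one with probability (45-k)/45, so the expected wait for the (k+1)-th is 45/(45-k).
E[T] = 45/45 + 45/44 + 45/43 + ... + 45/2 + 45/1 = 45·H_{45}.
H_{45} = 4.395, so E[T] = 197.773.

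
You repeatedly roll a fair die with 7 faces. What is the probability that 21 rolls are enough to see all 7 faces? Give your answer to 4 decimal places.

By inclusion–exclusion over which faces are missing,
P(all seen) = Σ_{j=0}^{7} (-1)^j C(7,j)((7-j)/7)^21
= 1.00000 - 0.27493 + 0.01793 - 0.00028 + 0.00000 - 0.00000 + 0.00000 - 0.00000
= 0.74273.

0.7427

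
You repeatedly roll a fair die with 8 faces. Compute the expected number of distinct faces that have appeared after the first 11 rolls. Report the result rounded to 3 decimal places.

For each face, P(seen in 11 rolls) = 1 - (7/8)^11 = 0.7698.
By linearity of expectation, E[distinct seen] = 8·(1 - (7/8)^11) = 6.1585.

6.158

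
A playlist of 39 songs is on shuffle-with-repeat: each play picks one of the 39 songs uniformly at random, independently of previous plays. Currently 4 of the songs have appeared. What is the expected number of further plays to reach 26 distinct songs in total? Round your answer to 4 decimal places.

37.6993

With k distinct songs already seen, the next new one takes an expected 39/(39-k) plays.
Sum over k = 4,...,25: E = 39/35 + 39/34 + 39/33 + ... + 39/15 + 39/14 = 37.69926.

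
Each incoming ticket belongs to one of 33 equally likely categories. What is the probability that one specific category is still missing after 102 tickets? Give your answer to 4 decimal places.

Each ticket misses the fixed category with probability (33-1)/33 = 32/33, independently.
P(still missing after 102) = (32/33)^102 = 0.04334.

0.0433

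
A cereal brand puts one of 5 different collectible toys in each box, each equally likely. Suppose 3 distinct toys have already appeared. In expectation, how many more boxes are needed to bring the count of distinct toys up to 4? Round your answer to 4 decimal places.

From k distinct to k+1 distinct takes on average 5/(5-k) boxes.
Only the k = 3 term is needed: E = 5/2 = 2.50000.

2.5000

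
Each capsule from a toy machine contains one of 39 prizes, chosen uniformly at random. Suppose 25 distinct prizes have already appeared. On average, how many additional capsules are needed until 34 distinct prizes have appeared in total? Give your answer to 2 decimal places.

The wait to go from k to k+1 distinct prizes is geometric with mean 39/(39-k).
Sum over k = 25,...,33: E = 39/14 + 39/13 + 39/12 + ... + 39/7 + 39/6 = 37.761.

37.76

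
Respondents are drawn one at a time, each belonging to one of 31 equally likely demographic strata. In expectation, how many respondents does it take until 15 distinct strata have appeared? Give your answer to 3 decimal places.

20.042

With k distinct strata already seen, the next new one arrives after an expected 31/(31-k) respondents.
Sum over k = 0,...,14: E = 31/31 + 31/30 + 31/29 + ... + 31/18 + 31/17 = 20.0420.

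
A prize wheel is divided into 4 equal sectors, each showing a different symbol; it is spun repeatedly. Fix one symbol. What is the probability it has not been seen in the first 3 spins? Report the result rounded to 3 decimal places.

Each spin misses the fixed symbol with probability (4-1)/4 = 3/4, independently.
P(still missing after 3) = (3/4)^3 = 0.4219.

0.422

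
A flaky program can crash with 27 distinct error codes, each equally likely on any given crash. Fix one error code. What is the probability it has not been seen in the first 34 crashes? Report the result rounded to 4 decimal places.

0.2772

On each crash the fixed error code fails to appear with probability 26/27.
P(still missing after 34) = (26/27)^34 = 0.27716.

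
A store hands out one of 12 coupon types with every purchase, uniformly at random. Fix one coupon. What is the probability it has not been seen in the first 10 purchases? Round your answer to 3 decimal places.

0.419

Each purchase misses the fixed coupon with probability (12-1)/12 = 11/12, independently.
P(still missing after 10) = (11/12)^10 = 0.4189.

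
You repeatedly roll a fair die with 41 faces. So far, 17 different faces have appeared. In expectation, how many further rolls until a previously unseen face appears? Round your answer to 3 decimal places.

The number of rolls until the next new face is geometric with success probability 24/41, so its mean is 41/24.
E = 41/24 = 1.7083.

1.708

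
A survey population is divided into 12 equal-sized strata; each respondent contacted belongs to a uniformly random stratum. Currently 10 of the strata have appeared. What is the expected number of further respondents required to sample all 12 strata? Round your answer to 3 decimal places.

18.000

From k distinct to k+1 distinct takes on average 12/(12-k) respondents.
Sum over k = 10,...,11: E = 12/2 + 12/1 = 18.0000.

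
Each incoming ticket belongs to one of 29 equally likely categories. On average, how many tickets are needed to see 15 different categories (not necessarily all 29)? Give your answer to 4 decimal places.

With k distinct categories already seen, the next new one arrives after an expected 29/(29-k) tickets.
Sum over k = 0,...,14: E = 29/29 + 29/28 + 29/27 + ... + 29/16 + 29/15 = 20.59265.

20.5927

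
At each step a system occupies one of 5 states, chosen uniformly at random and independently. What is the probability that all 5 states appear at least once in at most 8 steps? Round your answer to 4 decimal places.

0.3226

By inclusion–exclusion over which states are missing,
P(all seen) = Σ_{j=0}^{5} (-1)^j C(5,j)((5-j)/5)^8
= 1.00000 - 0.83886 + 0.16796 - 0.00655 + 0.00001 - 0.00000
= 0.32256.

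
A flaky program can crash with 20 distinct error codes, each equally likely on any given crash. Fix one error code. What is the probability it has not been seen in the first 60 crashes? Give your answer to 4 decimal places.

0.0461

Each crash misses the fixed error code with probability (20-1)/20 = 19/20, independently.
P(still missing after 60) = (19/20)^60 = 0.04607.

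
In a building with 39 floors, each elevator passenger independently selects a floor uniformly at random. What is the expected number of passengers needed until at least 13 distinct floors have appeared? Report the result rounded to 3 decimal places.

Going from k to k+1 distinct takes a geometric number of passengers with mean 39/(39-k).
Sum over k = 0,...,12: E = 39/39 + 39/38 + 39/37 + ... + 39/28 + 39/27 = 15.5658.

15.566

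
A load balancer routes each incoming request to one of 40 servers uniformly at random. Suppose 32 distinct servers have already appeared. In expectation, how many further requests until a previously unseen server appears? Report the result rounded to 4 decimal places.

Each request yields a new server with probability (40-32)/40 = 8/40, so the wait is geometric with mean 40/8.
E = 40/8 = 5.00000.

5.0000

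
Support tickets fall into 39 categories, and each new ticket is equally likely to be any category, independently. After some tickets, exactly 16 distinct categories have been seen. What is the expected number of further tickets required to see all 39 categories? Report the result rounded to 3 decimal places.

145.637

From k distinct to k+1 distinct takes on average 39/(39-k) tickets.
Sum over k = 16,...,38: E = 39/23 + 39/22 + 39/21 + ... + 39/2 + 39/1 = 145.6374.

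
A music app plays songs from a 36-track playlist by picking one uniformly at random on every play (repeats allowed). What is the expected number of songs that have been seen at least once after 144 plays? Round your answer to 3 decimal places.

For each song, P(seen in 144 plays) = 1 - (35/36)^144 = 0.9827.
By linearity of expectation, E[distinct seen] = 36·(1 - (35/36)^144) = 35.3769.

35.377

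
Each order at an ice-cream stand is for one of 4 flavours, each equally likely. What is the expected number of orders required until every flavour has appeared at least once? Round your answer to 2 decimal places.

Split into phases: going from k distinct to k+1 distinct takes on average 4/(4-k) orders.
E[T] = 4/4 + 4/3 + 4/2 + 4/1 = 4·H_{4}.
H_{4} = 2.083, so E[T] = 8.333.

8.33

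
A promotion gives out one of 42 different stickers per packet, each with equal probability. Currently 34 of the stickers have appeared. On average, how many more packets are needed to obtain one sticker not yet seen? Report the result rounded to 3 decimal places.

Each packet yields a new sticker with probability (42-34)/42 = 8/42, so the wait is geometric with mean 42/8.
E = 42/8 = 5.2500.

5.250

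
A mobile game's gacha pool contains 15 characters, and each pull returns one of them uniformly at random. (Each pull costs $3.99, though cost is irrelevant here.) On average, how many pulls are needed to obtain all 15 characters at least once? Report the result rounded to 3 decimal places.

The wait to go from k to k+1 distinct characters is geometric with mean 15/(15-k).
E[T] = 15/15 + 15/14 + 15/13 + ... + 15/2 + 15/1 = 15·H_{15}.
H_{15} = 3.3182, so E[T] = 49.7734.

49.773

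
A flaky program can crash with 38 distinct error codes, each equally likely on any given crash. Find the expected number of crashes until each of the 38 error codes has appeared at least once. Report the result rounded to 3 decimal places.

After k distinct error codes have appeared, the next crash gives a new one with probability (38-k)/38, so the expected wait for the (k+1)-th is 38/(38-k).
E[T] = 38/38 + 38/37 + 38/36 + ... + 38/2 + 38/1 = 38·H_{38}.
H_{38} = 4.2279, so E[T] = 160.6603.

160.660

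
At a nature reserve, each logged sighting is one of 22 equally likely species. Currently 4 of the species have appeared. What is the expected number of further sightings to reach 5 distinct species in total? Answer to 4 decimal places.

1.2222

With k distinct species already seen, the next new one takes an expected 22/(22-k) sightings.
Only the k = 4 term is needed: E = 22/18 = 1.22222.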